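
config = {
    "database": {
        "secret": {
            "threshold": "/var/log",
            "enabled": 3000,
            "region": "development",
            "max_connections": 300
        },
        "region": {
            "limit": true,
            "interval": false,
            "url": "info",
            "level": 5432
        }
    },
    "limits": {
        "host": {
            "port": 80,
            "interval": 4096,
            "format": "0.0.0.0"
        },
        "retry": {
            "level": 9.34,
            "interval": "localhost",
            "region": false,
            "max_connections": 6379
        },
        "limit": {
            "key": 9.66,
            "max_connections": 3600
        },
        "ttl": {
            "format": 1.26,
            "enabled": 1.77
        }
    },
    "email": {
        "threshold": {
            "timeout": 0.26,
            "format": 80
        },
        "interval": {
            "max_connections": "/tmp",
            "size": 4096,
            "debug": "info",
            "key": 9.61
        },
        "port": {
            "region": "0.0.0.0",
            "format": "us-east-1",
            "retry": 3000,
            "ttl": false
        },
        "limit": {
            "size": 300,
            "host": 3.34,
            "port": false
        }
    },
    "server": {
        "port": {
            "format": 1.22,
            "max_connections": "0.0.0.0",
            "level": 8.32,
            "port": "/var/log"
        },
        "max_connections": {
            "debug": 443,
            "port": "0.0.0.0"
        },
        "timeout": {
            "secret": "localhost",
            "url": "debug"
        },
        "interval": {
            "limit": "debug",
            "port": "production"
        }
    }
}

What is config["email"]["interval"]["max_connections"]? "/tmp"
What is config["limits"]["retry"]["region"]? False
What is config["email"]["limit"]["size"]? 300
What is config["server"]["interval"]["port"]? "production"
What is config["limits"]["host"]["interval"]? 4096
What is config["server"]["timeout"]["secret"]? "localhost"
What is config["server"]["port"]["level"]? 8.32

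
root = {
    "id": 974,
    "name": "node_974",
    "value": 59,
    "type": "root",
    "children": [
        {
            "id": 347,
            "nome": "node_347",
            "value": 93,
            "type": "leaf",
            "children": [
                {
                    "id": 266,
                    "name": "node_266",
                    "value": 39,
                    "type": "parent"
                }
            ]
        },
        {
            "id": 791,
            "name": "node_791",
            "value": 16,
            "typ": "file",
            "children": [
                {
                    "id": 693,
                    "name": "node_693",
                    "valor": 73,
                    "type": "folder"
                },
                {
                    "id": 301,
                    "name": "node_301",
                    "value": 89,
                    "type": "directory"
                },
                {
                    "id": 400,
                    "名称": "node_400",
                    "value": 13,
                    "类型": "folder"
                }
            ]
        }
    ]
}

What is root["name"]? "node_974"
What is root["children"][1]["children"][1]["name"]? "node_301"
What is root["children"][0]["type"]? "leaf"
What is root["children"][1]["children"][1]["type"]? "directory"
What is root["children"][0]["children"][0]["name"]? "node_266"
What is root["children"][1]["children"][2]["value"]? 13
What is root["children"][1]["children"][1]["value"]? 89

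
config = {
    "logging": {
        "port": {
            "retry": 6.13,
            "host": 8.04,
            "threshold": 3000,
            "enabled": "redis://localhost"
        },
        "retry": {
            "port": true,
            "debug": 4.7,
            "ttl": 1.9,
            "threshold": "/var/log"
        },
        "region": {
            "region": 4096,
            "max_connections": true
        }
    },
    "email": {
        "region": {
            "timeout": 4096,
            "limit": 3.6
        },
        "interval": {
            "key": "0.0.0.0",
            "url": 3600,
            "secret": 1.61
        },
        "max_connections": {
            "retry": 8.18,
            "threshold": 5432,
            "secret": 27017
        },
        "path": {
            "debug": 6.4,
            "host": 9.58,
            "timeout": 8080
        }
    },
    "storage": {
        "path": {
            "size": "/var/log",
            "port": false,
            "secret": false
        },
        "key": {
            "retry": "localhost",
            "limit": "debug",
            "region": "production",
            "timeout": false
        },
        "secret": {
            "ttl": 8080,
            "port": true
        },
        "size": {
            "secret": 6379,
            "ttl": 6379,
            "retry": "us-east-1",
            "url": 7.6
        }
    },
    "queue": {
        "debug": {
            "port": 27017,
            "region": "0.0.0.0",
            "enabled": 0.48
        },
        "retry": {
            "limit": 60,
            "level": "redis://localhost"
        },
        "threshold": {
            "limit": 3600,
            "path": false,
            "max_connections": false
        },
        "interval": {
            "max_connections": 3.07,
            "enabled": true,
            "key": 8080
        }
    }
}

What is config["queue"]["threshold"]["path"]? False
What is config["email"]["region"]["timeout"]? 4096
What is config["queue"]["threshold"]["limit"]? 3600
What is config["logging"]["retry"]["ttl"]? 1.9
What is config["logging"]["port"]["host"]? 8.04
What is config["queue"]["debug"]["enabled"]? 0.48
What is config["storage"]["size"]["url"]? 7.6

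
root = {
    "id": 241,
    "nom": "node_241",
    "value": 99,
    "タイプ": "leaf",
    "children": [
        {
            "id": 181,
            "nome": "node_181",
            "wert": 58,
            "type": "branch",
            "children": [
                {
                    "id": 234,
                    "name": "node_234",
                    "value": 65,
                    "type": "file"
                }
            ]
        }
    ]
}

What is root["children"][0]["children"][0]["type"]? "file"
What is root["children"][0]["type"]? "branch"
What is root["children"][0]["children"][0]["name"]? "node_234"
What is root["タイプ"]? "leaf"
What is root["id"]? 241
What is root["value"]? 99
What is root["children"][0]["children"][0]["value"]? 65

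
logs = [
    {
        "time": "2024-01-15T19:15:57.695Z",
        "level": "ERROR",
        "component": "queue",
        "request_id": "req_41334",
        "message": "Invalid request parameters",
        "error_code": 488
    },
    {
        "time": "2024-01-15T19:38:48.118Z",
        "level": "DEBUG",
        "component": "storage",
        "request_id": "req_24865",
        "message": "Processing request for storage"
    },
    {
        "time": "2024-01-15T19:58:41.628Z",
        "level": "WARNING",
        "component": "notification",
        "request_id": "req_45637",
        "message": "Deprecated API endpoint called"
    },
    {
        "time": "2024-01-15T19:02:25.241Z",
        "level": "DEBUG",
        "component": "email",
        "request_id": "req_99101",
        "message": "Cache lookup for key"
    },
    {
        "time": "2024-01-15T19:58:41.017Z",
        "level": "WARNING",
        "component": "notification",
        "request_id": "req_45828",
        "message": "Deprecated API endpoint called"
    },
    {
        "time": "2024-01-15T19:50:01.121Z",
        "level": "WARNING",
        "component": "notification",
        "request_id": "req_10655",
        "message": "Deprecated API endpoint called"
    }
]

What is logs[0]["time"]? "2024-01-15T19:15:57.695Z"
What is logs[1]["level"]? "DEBUG"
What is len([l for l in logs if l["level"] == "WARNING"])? 3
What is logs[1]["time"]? "2024-01-15T19:38:48.118Z"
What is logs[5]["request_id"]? "req_10655"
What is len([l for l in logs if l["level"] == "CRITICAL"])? 0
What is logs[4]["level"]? "WARNING"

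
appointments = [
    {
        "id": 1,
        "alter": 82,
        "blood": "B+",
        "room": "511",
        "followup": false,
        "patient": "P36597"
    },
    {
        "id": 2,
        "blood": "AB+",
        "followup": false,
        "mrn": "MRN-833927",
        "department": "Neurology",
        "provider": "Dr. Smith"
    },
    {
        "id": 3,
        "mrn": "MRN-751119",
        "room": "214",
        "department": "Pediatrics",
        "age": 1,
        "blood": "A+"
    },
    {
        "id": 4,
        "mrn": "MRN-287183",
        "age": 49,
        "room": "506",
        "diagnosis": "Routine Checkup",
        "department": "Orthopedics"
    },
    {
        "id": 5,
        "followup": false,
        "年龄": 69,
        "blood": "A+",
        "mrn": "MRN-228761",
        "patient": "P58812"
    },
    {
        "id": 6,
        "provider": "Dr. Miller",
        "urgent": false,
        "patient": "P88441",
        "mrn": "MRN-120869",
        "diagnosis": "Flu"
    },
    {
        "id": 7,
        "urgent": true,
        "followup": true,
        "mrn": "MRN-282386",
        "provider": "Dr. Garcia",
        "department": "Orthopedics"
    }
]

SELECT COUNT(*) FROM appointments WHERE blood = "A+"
2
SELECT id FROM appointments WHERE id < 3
[1, 2]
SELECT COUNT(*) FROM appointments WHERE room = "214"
1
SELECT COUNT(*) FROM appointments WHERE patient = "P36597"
1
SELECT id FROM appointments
[1, 2, 3, 4, 5, 6, 7]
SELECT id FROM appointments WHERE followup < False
[]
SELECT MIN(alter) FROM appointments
82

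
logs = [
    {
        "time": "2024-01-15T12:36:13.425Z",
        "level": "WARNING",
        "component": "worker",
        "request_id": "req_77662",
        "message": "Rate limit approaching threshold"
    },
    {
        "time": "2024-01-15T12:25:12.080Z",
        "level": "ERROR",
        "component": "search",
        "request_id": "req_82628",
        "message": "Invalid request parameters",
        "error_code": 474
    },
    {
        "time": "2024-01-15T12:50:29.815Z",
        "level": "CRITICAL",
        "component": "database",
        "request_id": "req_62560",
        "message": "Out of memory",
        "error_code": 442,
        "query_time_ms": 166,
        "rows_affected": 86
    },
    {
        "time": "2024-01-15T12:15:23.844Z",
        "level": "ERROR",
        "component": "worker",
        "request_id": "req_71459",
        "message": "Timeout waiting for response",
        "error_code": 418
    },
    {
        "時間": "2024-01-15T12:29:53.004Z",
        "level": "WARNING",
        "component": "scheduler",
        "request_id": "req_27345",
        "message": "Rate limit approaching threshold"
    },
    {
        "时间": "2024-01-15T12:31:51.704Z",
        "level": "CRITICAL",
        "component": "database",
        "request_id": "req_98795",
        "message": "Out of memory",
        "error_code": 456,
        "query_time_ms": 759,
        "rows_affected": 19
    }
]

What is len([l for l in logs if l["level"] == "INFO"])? 0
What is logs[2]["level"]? "CRITICAL"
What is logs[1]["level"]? "ERROR"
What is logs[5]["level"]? "CRITICAL"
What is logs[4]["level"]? "WARNING"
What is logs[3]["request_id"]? "req_71459"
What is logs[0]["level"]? "WARNING"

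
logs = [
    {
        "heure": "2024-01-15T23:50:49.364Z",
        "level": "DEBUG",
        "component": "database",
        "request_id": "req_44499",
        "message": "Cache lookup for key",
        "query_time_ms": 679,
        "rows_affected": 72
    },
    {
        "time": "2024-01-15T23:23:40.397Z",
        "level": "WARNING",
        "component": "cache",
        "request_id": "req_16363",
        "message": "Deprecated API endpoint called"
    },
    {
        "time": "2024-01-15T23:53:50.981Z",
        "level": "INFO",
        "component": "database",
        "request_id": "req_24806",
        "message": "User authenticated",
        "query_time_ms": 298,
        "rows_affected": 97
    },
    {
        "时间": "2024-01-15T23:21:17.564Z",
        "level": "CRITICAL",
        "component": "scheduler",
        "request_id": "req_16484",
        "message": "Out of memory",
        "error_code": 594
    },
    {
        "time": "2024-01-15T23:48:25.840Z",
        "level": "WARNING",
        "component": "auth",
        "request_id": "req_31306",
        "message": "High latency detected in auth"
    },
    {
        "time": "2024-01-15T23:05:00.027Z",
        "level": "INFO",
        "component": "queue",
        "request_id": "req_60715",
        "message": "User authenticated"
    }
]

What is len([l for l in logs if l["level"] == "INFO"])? 2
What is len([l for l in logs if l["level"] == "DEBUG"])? 1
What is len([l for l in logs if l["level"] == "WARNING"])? 2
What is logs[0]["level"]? "DEBUG"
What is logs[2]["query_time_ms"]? 298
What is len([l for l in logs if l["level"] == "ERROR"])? 0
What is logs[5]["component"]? "queue"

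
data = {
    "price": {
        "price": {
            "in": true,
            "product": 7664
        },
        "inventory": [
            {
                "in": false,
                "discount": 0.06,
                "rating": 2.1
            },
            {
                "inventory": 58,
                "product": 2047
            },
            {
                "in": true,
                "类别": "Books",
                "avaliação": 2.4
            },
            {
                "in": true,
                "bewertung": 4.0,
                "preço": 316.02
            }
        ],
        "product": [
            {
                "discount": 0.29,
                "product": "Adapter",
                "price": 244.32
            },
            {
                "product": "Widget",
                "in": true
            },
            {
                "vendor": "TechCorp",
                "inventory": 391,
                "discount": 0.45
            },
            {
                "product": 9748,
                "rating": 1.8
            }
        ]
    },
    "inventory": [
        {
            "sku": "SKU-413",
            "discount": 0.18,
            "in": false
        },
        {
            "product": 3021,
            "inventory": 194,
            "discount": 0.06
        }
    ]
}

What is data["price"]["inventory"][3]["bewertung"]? 4.0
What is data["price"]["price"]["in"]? True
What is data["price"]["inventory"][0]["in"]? False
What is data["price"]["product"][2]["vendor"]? "TechCorp"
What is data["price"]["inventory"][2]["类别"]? "Books"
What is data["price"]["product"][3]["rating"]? 1.8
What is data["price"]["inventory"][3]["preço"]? 316.02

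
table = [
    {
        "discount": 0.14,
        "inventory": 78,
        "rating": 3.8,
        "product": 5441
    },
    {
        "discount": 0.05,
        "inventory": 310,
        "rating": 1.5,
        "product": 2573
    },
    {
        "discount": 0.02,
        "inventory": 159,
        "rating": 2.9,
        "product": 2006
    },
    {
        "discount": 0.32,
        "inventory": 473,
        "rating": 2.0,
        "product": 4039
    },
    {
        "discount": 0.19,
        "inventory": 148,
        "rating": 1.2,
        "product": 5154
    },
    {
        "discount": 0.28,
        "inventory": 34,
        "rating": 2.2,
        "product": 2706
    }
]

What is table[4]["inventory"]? 148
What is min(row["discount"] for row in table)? 0.02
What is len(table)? 6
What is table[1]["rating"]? 1.5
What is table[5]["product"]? 2706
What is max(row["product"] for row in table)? 5441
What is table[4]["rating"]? 1.2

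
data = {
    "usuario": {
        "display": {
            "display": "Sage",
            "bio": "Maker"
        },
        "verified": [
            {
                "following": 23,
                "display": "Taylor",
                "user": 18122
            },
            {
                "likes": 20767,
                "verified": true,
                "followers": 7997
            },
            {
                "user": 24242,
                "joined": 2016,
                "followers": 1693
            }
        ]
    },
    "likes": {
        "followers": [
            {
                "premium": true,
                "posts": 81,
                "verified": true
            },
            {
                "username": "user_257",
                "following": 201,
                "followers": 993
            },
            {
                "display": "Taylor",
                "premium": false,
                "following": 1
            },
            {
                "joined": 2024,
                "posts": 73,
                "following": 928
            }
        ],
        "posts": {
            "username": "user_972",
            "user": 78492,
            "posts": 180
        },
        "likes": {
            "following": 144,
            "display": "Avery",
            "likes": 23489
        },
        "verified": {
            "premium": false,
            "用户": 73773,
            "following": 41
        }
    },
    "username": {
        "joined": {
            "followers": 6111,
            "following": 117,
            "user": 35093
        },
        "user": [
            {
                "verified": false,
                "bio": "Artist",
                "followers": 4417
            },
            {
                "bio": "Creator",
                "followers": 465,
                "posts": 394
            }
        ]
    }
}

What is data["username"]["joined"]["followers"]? 6111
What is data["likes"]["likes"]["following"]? 144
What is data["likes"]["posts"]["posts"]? 180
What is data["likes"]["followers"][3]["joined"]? 2024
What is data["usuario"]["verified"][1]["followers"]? 7997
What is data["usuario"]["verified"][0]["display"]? "Taylor"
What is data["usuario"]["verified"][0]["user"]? 18122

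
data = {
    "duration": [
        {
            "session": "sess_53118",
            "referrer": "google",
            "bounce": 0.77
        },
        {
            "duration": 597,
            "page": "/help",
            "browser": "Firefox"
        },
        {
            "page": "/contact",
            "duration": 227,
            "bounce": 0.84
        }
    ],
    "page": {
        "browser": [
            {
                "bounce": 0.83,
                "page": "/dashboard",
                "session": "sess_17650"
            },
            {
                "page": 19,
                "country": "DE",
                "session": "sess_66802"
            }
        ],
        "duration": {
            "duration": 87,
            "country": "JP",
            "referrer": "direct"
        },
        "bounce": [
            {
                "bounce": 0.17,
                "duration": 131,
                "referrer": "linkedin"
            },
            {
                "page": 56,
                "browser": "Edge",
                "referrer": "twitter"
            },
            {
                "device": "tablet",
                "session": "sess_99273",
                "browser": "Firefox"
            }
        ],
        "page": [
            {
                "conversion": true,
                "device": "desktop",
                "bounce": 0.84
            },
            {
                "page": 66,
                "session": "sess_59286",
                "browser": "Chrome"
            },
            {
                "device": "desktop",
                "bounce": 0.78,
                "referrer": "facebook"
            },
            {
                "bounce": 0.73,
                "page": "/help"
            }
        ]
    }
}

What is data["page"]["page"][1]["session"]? "sess_59286"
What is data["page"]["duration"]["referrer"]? "direct"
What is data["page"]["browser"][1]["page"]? 19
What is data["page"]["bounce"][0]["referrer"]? "linkedin"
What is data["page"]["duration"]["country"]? "JP"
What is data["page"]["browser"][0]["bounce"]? 0.83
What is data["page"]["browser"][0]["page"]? "/dashboard"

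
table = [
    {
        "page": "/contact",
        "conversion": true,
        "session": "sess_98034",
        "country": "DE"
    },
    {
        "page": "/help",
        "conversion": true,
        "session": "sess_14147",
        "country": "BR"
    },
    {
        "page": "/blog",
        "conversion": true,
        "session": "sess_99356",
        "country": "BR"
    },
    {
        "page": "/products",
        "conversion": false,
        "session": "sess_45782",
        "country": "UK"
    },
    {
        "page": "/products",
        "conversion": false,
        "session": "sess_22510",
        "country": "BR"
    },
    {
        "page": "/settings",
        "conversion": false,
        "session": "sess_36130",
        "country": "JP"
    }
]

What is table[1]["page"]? "/help"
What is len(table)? 6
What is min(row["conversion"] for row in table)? False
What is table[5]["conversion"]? False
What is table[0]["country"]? "DE"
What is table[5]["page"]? "/settings"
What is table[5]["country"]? "JP"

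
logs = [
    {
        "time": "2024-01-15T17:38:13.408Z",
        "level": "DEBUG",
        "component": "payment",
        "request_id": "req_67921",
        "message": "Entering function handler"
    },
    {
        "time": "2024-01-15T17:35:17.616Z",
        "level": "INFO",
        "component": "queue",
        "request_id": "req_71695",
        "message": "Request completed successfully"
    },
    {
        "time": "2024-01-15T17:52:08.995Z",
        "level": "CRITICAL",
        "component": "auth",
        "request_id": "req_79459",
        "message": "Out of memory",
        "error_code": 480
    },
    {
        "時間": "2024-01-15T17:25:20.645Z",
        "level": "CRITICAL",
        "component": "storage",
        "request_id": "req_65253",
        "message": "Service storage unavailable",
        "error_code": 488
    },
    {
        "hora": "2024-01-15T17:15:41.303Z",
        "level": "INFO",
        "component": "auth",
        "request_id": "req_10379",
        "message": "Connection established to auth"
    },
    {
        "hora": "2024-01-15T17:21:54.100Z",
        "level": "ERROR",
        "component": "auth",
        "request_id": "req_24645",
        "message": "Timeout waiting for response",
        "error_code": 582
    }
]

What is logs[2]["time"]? "2024-01-15T17:52:08.995Z"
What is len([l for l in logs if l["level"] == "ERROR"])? 1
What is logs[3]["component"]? "storage"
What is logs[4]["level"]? "INFO"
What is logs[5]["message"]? "Timeout waiting for response"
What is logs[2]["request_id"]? "req_79459"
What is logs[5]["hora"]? "2024-01-15T17:21:54.100Z"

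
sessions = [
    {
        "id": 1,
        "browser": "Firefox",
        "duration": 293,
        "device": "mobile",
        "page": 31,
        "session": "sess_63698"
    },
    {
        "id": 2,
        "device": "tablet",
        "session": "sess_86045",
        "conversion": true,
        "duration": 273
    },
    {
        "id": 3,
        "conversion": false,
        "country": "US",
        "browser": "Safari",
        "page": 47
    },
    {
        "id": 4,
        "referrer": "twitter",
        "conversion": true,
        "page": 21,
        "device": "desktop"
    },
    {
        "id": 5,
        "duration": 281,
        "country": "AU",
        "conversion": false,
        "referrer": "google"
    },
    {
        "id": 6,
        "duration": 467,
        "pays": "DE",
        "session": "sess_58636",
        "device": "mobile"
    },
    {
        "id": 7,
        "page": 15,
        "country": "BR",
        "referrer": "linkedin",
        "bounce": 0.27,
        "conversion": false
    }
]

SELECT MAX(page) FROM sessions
47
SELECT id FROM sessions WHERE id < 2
[1]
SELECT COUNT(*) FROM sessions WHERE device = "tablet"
1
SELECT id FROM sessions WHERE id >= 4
[4, 5, 6, 7]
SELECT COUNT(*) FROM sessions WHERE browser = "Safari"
1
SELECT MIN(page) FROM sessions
15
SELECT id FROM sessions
[1, 2, 3, 4, 5, 6, 7]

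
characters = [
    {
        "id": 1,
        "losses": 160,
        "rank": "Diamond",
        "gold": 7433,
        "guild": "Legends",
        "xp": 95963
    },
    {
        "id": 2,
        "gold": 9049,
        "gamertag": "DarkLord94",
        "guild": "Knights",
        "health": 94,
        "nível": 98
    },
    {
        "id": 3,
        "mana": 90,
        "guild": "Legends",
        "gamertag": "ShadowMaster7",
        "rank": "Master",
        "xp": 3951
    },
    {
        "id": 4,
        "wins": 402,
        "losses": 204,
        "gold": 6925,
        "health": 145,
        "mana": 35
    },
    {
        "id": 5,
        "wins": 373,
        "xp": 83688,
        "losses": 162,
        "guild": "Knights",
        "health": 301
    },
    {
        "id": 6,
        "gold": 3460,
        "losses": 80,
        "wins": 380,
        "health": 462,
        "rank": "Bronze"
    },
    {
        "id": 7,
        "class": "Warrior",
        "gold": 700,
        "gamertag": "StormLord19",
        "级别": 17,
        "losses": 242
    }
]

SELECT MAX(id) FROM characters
7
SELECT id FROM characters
[1, 2, 3, 4, 5, 6, 7]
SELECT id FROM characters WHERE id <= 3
[1, 2, 3]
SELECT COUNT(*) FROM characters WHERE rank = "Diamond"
1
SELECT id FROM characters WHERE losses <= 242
[1, 4, 5, 6, 7]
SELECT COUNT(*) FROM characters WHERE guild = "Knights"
2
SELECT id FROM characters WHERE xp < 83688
[3]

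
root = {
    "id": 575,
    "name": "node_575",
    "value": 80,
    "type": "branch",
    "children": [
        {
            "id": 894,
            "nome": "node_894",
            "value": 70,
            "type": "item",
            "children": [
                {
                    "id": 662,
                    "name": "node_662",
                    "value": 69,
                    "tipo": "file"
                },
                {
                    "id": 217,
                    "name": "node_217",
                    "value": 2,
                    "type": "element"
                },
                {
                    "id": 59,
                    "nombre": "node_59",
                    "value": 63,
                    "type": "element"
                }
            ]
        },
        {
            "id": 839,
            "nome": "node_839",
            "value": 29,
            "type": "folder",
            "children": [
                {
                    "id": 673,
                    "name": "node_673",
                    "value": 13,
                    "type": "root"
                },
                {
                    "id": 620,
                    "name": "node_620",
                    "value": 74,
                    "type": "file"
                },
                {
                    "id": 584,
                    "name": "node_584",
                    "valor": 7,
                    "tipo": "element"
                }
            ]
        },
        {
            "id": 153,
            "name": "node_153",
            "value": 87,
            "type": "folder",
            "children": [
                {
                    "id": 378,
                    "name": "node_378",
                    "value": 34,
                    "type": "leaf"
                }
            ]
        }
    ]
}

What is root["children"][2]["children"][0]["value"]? 34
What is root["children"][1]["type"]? "folder"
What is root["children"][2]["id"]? 153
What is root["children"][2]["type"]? "folder"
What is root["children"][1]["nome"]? "node_839"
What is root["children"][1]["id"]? 839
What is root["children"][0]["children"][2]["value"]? 63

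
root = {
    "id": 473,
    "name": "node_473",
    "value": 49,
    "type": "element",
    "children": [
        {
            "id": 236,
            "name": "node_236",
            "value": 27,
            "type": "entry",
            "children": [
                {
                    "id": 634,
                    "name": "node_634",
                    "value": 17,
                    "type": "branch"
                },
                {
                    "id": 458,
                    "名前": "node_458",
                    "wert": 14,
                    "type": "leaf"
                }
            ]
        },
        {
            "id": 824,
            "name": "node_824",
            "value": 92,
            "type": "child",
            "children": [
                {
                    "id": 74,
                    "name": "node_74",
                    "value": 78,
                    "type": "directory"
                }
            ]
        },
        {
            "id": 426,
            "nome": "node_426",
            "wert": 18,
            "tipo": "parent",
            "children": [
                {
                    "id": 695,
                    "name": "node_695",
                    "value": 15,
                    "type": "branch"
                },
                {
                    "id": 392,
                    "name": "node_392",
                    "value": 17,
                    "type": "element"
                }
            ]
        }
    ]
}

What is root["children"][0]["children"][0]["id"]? 634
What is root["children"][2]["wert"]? 18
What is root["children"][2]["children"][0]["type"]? "branch"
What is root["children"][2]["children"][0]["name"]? "node_695"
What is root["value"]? 49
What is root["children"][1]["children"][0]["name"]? "node_74"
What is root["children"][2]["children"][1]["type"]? "element"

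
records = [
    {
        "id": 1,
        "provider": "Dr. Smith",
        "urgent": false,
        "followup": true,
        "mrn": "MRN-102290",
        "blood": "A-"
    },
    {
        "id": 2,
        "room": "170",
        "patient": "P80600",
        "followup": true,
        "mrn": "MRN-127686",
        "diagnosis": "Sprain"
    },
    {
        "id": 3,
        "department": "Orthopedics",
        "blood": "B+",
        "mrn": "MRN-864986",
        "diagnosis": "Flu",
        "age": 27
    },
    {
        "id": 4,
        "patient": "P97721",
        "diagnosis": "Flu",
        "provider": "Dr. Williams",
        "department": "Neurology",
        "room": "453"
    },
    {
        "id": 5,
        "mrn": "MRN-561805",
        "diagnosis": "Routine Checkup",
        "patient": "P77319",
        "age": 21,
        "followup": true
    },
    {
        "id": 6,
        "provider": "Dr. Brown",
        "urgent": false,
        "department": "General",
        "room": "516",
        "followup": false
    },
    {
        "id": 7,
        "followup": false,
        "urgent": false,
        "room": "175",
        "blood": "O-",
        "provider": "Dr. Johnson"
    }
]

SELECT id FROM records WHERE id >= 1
[1, 2, 3, 4, 5, 6, 7]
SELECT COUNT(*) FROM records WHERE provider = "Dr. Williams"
1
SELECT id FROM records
[1, 2, 3, 4, 5, 6, 7]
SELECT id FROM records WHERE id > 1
[2, 3, 4, 5, 6, 7]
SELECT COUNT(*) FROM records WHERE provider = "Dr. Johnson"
1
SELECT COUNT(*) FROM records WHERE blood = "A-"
1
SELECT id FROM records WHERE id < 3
[1, 2]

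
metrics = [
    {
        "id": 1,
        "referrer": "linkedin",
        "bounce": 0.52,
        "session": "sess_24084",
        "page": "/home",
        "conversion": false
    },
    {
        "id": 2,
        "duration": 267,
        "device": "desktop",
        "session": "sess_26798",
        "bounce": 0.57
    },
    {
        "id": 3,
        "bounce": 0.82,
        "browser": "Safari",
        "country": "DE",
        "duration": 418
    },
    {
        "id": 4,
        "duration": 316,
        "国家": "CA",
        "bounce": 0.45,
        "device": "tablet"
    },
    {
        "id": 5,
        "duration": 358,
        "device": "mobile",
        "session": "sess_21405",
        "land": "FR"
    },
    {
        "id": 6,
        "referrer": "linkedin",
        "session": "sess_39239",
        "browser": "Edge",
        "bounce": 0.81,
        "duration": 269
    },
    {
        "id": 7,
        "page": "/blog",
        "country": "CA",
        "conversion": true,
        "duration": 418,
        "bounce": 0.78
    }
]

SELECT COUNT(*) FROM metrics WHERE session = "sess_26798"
1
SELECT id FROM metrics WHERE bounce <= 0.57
[1, 2, 4]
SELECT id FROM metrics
[1, 2, 3, 4, 5, 6, 7]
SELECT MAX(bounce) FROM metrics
0.82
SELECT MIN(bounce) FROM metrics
0.45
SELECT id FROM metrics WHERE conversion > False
[7]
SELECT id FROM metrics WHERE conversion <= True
[1, 7]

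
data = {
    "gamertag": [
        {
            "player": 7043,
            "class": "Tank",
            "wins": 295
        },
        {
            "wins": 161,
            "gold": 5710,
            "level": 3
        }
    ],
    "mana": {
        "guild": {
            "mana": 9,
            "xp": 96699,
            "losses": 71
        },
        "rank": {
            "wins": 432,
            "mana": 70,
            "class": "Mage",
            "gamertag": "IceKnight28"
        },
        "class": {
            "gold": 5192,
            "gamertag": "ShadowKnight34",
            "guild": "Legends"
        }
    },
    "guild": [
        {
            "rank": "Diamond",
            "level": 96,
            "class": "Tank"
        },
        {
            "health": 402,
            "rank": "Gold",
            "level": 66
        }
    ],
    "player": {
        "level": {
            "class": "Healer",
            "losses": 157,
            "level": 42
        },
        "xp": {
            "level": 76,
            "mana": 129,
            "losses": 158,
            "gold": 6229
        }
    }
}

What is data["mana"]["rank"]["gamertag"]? "IceKnight28"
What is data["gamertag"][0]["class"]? "Tank"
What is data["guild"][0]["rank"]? "Diamond"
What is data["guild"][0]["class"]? "Tank"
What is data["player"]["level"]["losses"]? 157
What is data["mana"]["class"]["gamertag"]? "ShadowKnight34"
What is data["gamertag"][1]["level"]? 3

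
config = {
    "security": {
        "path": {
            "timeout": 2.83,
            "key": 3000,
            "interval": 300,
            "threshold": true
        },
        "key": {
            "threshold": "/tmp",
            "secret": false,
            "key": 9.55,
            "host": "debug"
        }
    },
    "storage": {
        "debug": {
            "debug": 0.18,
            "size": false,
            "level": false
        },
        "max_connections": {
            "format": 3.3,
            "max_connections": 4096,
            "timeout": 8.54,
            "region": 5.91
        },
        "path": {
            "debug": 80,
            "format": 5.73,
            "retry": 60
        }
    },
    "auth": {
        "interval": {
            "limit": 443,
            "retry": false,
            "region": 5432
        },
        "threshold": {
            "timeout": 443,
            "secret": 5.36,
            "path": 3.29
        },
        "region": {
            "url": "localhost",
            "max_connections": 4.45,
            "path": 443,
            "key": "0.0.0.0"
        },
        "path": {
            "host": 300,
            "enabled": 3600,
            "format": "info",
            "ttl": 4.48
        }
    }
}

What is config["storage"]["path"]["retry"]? 60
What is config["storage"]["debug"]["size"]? False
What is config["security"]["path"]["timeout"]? 2.83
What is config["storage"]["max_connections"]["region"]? 5.91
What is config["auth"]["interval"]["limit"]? 443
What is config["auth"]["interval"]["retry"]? False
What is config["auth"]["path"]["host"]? 300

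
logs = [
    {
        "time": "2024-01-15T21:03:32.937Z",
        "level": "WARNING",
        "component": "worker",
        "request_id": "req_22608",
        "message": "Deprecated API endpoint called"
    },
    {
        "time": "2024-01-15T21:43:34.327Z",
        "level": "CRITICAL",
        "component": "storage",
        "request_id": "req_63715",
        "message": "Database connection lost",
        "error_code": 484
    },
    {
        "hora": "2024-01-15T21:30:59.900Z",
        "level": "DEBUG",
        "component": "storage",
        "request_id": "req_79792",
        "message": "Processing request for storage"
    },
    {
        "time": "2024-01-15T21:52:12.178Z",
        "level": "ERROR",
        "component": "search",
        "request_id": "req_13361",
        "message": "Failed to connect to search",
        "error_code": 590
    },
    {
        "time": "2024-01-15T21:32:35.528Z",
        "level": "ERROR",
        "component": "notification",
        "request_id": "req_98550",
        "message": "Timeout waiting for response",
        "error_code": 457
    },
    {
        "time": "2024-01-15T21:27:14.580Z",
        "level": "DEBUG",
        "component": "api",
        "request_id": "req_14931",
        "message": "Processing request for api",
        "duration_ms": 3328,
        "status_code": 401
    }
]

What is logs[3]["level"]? "ERROR"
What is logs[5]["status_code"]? 401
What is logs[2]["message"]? "Processing request for storage"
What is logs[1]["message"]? "Database connection lost"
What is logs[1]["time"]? "2024-01-15T21:43:34.327Z"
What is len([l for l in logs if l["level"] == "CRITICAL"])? 1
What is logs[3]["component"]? "search"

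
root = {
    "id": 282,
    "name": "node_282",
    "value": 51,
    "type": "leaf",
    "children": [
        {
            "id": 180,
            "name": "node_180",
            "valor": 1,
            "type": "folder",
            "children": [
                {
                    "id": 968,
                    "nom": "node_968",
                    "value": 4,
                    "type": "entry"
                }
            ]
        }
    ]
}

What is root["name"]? "node_282"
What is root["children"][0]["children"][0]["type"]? "entry"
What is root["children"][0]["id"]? 180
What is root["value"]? 51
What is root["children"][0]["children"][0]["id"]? 968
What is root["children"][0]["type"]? "folder"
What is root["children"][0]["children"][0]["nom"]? "node_968"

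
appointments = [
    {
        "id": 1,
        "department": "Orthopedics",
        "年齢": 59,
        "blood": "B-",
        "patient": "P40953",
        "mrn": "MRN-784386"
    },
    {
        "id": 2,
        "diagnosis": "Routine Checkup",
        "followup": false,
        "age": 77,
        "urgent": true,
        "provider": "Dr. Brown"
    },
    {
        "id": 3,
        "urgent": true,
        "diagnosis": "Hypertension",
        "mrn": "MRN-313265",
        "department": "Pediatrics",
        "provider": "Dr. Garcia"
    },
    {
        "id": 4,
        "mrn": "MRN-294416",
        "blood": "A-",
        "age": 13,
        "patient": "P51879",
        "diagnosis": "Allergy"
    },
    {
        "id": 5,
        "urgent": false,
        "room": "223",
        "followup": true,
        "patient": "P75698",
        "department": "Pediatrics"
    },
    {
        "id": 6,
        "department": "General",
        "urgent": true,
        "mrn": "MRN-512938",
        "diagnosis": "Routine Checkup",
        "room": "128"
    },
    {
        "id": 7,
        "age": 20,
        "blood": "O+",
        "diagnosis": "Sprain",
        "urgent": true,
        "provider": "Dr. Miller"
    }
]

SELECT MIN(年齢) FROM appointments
59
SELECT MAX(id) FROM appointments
7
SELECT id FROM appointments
[1, 2, 3, 4, 5, 6, 7]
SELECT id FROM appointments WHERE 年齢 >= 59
[1]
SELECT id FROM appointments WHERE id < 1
[]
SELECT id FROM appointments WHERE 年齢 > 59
[]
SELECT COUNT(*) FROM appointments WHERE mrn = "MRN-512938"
1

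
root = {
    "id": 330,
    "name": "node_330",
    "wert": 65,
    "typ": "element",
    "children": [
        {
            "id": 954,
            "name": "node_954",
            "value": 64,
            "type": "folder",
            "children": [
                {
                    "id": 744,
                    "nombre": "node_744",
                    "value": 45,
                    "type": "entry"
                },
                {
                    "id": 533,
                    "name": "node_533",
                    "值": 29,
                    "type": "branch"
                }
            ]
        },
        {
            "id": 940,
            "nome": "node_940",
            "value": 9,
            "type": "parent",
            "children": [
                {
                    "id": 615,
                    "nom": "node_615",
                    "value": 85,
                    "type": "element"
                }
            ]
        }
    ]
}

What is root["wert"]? 65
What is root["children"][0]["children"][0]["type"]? "entry"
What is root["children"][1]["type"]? "parent"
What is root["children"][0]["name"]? "node_954"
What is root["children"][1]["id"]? 940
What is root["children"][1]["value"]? 9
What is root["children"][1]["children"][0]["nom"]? "node_615"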